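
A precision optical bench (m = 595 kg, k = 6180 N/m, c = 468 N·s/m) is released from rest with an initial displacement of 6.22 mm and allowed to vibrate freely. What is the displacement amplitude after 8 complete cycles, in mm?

ζ = c/(2√(km)) = 468/(2√(6180 × 595)) = 468/3835 = 0.1220.
Logarithmic decrement δ = 2πζ/√(1 − ζ²) = 2π × 0.1220/√(1 − 0.0149) = 0.7725.
After n cycles, x_n/x₀ = e^(−nδ), so x_8 = 6.22 × e^(−8 × 0.7725) = 6.22 × 0.002070 = 0.01288 mm.

0.0129 mm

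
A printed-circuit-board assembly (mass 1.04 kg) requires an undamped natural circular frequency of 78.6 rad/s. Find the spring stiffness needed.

6430 N/m

k = m·ω_n² = 1.04 × 78.60² = 1.04 × 6178 = 6425 N/m.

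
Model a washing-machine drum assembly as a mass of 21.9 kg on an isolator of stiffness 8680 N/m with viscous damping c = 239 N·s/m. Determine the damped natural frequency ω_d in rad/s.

ω_n = √(k/m) = √(8680/21.9) = 19.91 rad/s.
Critical damping c_c = 2√(k·m) = 2√(8680 × 21.9) = 872.0 N·s/m, so ζ = c/c_c = 239/872.0 = 0.2741.
ω_d = ω_n√(1 − ζ²) = 19.91 × √(1 − 0.0751) = 19.15 rad/s.

19.1 rad/s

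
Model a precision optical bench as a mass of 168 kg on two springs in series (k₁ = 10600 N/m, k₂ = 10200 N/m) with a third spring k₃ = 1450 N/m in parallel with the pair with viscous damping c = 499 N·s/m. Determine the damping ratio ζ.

Series pair: k_s = k₁k₂/(k₁+k₂) = (10600)(10200)/(10600 + 10200) = 5198 N/m. In parallel with k₃: k_eq = 5198 + 1450 = 6648 N/m.
ω_n = √(k_eq/m) = √(6648/168) = 6.291 rad/s.
Critical damping c_c = 2√(k_eq·m) = 2√(6648 × 168) = 2114 N·s/m, so ζ = c/c_c = 499/2114 = 0.2361.

0.236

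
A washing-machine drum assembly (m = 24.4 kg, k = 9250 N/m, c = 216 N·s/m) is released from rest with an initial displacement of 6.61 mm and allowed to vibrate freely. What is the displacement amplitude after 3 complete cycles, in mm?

0.0811 mm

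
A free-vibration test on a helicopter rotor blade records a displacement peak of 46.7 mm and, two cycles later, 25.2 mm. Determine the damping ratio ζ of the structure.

Logarithmic decrement δ = (1/n)·ln(x₀/x_n) = (1/2)·ln(46.7/25.2) = (1/2)·ln(1.853) = 0.3085.
ζ = δ/√(4π² + δ²) = 0.3085/√(39.48 + 0.0951) = 0.3085/6.291 = 0.04903.

0.0490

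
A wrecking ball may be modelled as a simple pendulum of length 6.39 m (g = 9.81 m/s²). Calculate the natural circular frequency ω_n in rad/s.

For a simple pendulum ω_n = √(g/L) = √(9.81/6.39) = √1.535 = 1.239 rad/s.

1.24 rad/s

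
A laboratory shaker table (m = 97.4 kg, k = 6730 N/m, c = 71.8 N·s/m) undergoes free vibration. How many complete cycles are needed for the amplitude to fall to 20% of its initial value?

ζ = c/(2√(km)) = 71.8/(2√(6730 × 97.4)) = 71.8/1619 = 0.04434.
Logarithmic decrement δ = 2πζ/√(1 − ζ²) = 2π × 0.04434/√(1 − 0.00197) = 0.2789.
x_n/x₀ = e^(−nδ) ≤ 0.2; take ln: n ≥ ln(1/0.2)/δ = 1.609/0.2789 = 5.771.
So 6 complete cycles are required.

6 cycles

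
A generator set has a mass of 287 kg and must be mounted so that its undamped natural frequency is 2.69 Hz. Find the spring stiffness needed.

82000 N/m

ω_n = 2πf_n = 2π × 2.69 = 16.90 rad/s.
k = m·ω_n² = 287 × 16.90² = 287 × 285.7 = 81990 N/m.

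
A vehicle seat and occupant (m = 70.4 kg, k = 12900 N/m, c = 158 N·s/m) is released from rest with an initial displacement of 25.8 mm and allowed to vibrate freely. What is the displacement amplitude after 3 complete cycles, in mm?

ζ = c/(2√(km)) = 158/(2√(12900 × 70.4)) = 158/1906 = 0.08290.
Logarithmic decrement δ = 2πζ/√(1 − ζ²) = 2π × 0.08290/√(1 − 0.00687) = 0.5227.
After n cycles, x_n/x₀ = e^(−nδ), so x_3 = 25.8 × e^(−3 × 0.5227) = 25.8 × 0.2085 = 5.378 mm.

5.38 mm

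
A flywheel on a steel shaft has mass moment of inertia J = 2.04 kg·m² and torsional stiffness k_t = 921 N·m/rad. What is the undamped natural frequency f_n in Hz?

3.38 Hz

ω_n = √(k_t/J) = √(921/2.04) = √451.5 = 21.25 rad/s.
f_n = ω_n/(2π) = 21.25/6.283 = 3.382 Hz.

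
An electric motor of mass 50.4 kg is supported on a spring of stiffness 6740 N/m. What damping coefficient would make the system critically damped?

1170 N·s/m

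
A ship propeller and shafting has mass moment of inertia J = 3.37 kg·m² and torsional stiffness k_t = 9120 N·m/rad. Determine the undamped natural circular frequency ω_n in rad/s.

ω_n = √(k_t/J) = √(9120/3.37) = √2706 = 52.02 rad/s.

52.0 rad/s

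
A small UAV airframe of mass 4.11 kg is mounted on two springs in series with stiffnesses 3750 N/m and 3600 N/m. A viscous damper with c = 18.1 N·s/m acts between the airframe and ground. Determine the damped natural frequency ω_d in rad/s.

Series springs: 1/k_eq = 1/3750 + 1/3600 = 0.0005444, so k_eq = 1837 N/m.
ω_n = √(k_eq/m) = √(1837/4.11) = 21.14 rad/s.
Critical damping c_c = 2√(k_eq·m) = 2√(1837 × 4.11) = 173.8 N·s/m, so ζ = c/c_c = 18.1/173.8 = 0.1042.
ω_d = ω_n√(1 − ζ²) = 21.14 × √(1 − 0.0108) = 21.02 rad/s.

21.0 rad/s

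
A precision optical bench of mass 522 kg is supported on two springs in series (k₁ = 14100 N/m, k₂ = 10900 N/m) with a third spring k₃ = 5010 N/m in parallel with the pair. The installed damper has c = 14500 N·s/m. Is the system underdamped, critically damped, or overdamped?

Series pair: k_s = k₁k₂/(k₁+k₂) = (14100)(10900)/(14100 + 10900) = 6148 N/m. In parallel with k₃: k_eq = 6148 + 5010 = 11160 N/m.
c_c = 2√(k_eq·m) = 4827 N·s/m; ζ = c/c_c = 14500/4827 = 3.00.
Since ζ > 1 the system is overdamped.

overdamped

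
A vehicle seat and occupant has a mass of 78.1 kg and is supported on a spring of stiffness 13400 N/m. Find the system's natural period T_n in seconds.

0.480 s

ω_n = √(k/m) = √(13400/78.1) = √171.6 = 13.10 rad/s.
T_n = 2π/ω_n = 6.283/13.10 = 0.4797 s.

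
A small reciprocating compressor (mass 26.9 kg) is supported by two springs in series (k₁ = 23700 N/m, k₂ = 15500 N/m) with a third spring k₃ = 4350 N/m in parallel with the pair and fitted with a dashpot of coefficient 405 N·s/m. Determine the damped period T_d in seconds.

Series pair: k_s = k₁k₂/(k₁+k₂) = (23700)(15500)/(23700 + 15500) = 9371 N/m. In parallel with k₃: k_eq = 9371 + 4350 = 13720 N/m.
ω_n = √(k_eq/m) = √(13720/26.9) = 22.58 rad/s.
Critical damping c_c = 2√(k_eq·m) = 2√(13720 × 26.9) = 1215 N·s/m, so ζ = c/c_c = 405/1215 = 0.3333.
ω_d = ω_n√(1 − ζ²) = 22.58 × √(1 − 0.111) = 21.29 rad/s.
T_d = 2π/ω_d = 0.2951 s.

0.295 s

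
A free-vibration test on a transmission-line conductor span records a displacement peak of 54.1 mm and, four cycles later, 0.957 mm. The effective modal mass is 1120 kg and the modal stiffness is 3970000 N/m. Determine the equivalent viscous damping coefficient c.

Logarithmic decrement δ = (1/n)·ln(x₀/x_n) = (1/4)·ln(54.1/0.957) = (1/4)·ln(56.53) = 1.009.
ζ = δ/√(4π² + δ²) = 1.009/√(39.48 + 1.02) = 1.009/6.364 = 0.1585.
c = ζ · 2√(km) = 0.1585 × 2√(3970000 × 1120) = 0.1585 × 133400 = 21140 N·s/m.

21100 N·s/m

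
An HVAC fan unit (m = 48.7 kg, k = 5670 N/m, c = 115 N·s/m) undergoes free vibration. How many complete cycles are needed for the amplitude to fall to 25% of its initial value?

ζ = c/(2√(km)) = 115/(2√(5670 × 48.7)) = 115/1051 = 0.1094.
Logarithmic decrement δ = 2πζ/√(1 − ζ²) = 2π × 0.1094/√(1 − 0.0120) = 0.6917.
x_n/x₀ = e^(−nδ) ≤ 0.25; take ln: n ≥ ln(1/0.25)/δ = 1.386/0.6917 = 2.004.
So 3 complete cycles are required.

3 cycles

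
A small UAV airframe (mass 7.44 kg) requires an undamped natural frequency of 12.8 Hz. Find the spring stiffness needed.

48100 N/m

ω_n = 2πf_n = 2π × 12.8 = 80.42 rad/s.
k = m·ω_n² = 7.44 × 80.42² = 7.44 × 6468 = 48120 N/m.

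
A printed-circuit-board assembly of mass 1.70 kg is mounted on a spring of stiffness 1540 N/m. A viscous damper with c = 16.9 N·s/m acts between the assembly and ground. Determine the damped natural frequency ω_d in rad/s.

29.7 rad/s

ω_n = √(k/m) = √(1540/1.70) = 30.10 rad/s.
Critical damping c_c = 2√(k·m) = 2√(1540 × 1.70) = 102.3 N·s/m, so ζ = c/c_c = 16.9/102.3 = 0.1651.
ω_d = ω_n√(1 − ζ²) = 30.10 × √(1 − 0.0273) = 29.68 rad/s.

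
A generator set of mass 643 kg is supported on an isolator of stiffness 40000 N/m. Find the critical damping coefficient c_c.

c_c = 2√(k·m) = 2√(40000 × 643) = 2 × 5071 = 10140 N·s/m.

10100 N·s/m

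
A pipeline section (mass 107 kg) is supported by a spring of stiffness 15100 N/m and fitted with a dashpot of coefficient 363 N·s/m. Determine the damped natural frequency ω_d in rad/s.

11.8 rad/s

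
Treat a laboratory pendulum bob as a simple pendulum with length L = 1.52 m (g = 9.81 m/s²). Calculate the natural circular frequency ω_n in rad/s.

2.54 rad/s

For a simple pendulum ω_n = √(g/L) = √(9.81/1.52) = √6.454 = 2.540 rad/s.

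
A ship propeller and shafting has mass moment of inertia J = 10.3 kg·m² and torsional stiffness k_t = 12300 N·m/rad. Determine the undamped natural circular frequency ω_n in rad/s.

ω_n = √(k_t/J) = √(12300/10.3) = √1194 = 34.56 rad/s.

34.6 rad/s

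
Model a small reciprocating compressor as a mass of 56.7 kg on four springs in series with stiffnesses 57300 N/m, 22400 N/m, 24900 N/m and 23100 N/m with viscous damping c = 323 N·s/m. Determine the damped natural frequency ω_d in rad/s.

10.6 rad/s

Series springs: 1/k_eq = 1/57300 + 1/22400 + 1/24900 + 1/23100 = 0.0001455, so k_eq = 6871 N/m.
ω_n = √(k_eq/m) = √(6871/56.7) = 11.01 rad/s.
Critical damping c_c = 2√(k_eq·m) = 2√(6871 × 56.7) = 1248 N·s/m, so ζ = c/c_c = 323/1248 = 0.2588.
ω_d = ω_n√(1 − ζ²) = 11.01 × √(1 − 0.0670) = 10.63 rad/s.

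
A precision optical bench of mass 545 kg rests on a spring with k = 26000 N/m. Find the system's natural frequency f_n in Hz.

ω_n = √(k/m) = √(26000/545) = √47.71 = 6.907 rad/s.
f_n = ω_n/(2π) = 6.907/6.283 = 1.099 Hz.

1.10 Hz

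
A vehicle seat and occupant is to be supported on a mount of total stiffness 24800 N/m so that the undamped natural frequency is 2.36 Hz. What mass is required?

113 kg

ω_n = 2πf_n = 2π × 2.36 = 14.83 rad/s.
m = k/ω_n² = 24800/14.83² = 24800/219.9 = 112.8 kg.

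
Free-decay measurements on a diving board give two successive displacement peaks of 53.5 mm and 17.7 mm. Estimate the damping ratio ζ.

Logarithmic decrement δ = (1/n)·ln(x₀/x_n) = (1/1)·ln(53.5/17.7) = (1/1)·ln(3.023) = 1.106.
ζ = δ/√(4π² + δ²) = 1.106/√(39.48 + 1.22) = 1.106/6.380 = 0.1734.

0.173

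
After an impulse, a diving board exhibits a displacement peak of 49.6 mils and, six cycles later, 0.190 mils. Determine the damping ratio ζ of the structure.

0.146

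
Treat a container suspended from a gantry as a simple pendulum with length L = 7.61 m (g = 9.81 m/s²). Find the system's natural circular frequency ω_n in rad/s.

For a simple pendulum ω_n = √(g/L) = √(9.81/7.61) = √1.289 = 1.135 rad/s.

1.14 rad/s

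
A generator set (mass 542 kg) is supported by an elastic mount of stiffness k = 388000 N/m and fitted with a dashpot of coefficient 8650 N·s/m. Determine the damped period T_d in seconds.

0.246 s

ω_n = √(k/m) = √(388000/542) = 26.76 rad/s.
Critical damping c_c = 2√(k·m) = 2√(388000 × 542) = 29000 N·s/m, so ζ = c/c_c = 8650/29000 = 0.2982.
ω_d = ω_n√(1 − ζ²) = 26.76 × √(1 − 0.0889) = 25.54 rad/s.
T_d = 2π/ω_d = 0.2460 s.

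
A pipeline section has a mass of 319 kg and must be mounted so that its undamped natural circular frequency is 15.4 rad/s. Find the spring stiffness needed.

75700 N/m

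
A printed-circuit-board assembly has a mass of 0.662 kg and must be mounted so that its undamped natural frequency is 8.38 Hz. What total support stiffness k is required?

ω_n = 2πf_n = 2π × 8.38 = 52.65 rad/s.
k = m·ω_n² = 0.662 × 52.65² = 0.662 × 2772 = 1835 N/m.

1840 N/m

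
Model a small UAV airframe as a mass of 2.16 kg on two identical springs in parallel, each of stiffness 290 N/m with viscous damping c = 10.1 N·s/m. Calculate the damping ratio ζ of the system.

0.143

Parallel springs add: k_eq = 2 × 290 = 580.0 N/m.
ω_n = √(k_eq/m) = √(580.0/2.16) = 16.39 rad/s.
Critical damping c_c = 2√(k_eq·m) = 2√(580.0 × 2.16) = 70.79 N·s/m, so ζ = c/c_c = 10.1/70.79 = 0.1427.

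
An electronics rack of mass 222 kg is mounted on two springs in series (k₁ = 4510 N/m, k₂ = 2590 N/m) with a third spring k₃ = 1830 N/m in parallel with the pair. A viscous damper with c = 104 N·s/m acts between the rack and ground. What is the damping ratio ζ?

Series pair: k_s = k₁k₂/(k₁+k₂) = (4510)(2590)/(4510 + 2590) = 1645 N/m. In parallel with k₃: k_eq = 1645 + 1830 = 3475 N/m.
ω_n = √(k_eq/m) = √(3475/222) = 3.957 rad/s.
Critical damping c_c = 2√(k_eq·m) = 2√(3475 × 222) = 1757 N·s/m, so ζ = c/c_c = 104/1757 = 0.05920.

0.0592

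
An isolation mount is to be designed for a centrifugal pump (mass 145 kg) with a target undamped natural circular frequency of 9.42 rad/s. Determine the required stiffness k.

k = m·ω_n² = 145 × 9.420² = 145 × 88.74 = 12870 N/m.

12900 N/m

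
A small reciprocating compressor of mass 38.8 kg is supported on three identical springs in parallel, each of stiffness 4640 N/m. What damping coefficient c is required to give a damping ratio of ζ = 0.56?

823 N·s/m

Parallel springs add: k_eq = 3 × 4640 = 13920 N/m.
c_c = 2√(k_eq·m) = 2√(13920 × 38.8) = 1470 N·s/m.
c = ζ·c_c = 0.56 × 1470 = 823.1 N·s/m.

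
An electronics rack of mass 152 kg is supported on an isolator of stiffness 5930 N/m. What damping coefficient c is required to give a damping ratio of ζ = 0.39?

741 N·s/m

c_c = 2√(k·m) = 2√(5930 × 152) = 1899 N·s/m.
c = ζ·c_c = 0.39 × 1899 = 740.5 N·s/m.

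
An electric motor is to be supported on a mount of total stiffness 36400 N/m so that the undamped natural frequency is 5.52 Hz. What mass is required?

ω_n = 2πf_n = 2π × 5.52 = 34.68 rad/s.
m = k/ω_n² = 36400/34.68² = 36400/1203 = 30.26 kg.

30.3 kg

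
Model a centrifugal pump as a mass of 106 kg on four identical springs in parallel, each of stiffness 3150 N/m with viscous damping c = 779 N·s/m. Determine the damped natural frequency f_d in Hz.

1.63 Hz

Parallel springs add: k_eq = 4 × 3150 = 12600 N/m.
ω_n = √(k_eq/m) = √(12600/106) = 10.90 rad/s.
Critical damping c_c = 2√(k_eq·m) = 2√(12600 × 106) = 2311 N·s/m, so ζ = c/c_c = 779/2311 = 0.3370.
ω_d = ω_n√(1 − ζ²) = 10.90 × √(1 − 0.114) = 10.26 rad/s.
f_d = ω_d/(2π) = 1.634 Hz.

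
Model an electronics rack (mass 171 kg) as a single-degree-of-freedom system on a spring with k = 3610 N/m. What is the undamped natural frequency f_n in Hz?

0.731 Hz

ω_n = √(k/m) = √(3610/171) = √21.11 = 4.595 rad/s.
f_n = ω_n/(2π) = 4.595/6.283 = 0.7313 Hz.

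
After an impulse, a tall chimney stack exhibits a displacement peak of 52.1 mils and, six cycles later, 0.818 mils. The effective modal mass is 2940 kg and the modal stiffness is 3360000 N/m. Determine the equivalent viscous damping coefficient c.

21800 N·s/m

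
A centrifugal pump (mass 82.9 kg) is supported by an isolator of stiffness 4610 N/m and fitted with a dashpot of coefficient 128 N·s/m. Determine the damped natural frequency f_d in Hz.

1.18 Hz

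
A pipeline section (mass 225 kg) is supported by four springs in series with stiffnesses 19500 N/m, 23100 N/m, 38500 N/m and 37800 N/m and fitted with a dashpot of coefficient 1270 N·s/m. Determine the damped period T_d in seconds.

1.33 s

Series springs: 1/k_eq = 1/19500 + 1/23100 + 1/38500 + 1/37800 = 0.0001470, so k_eq = 6803 N/m.
ω_n = √(k_eq/m) = √(6803/225) = 5.499 rad/s.
Critical damping c_c = 2√(k_eq·m) = 2√(6803 × 225) = 2474 N·s/m, so ζ = c/c_c = 1270/2474 = 0.5133.
ω_d = ω_n√(1 − ζ²) = 5.499 × √(1 − 0.263) = 4.719 rad/s.
T_d = 2π/ω_d = 1.331 s.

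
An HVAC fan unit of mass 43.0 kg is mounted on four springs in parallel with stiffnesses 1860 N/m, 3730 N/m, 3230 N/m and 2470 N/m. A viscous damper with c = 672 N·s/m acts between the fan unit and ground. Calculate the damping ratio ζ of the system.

Parallel springs add: k_eq = 1860 + 3730 + 3230 + 2470 = 11290 N/m.
ω_n = √(k_eq/m) = √(11290/43.0) = 16.20 rad/s.
Critical damping c_c = 2√(k_eq·m) = 2√(11290 × 43.0) = 1394 N·s/m, so ζ = c/c_c = 672/1394 = 0.4822.

0.482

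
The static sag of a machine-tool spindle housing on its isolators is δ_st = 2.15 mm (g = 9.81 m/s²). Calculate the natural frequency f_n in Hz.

ω_n = √(g/δ_st) = √(9.81/0.00215) = √4563 = 67.55 rad/s.
f_n = ω_n/(2π) = 67.55/6.283 = 10.75 Hz.

10.8 Hz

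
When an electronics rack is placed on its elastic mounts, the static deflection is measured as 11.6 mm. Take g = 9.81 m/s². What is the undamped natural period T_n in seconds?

0.216 s

ω_n = √(g/δ_st) = √(9.81/0.0116) = √845.7 = 29.08 rad/s.
T_n = 2π/ω_n = 6.283/29.08 = 0.2161 s.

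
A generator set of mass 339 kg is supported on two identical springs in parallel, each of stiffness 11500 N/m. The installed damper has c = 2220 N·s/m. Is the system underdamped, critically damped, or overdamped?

Parallel springs add: k_eq = 2 × 11500 = 23000 N/m.
c_c = 2√(k_eq·m) = 5585 N·s/m; ζ = c/c_c = 2220/5585 = 0.398.
Since ζ < 1 the system is underdamped.

underdamped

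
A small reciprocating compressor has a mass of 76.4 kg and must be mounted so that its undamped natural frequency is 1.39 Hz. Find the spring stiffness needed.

ω_n = 2πf_n = 2π × 1.39 = 8.734 rad/s.
k = m·ω_n² = 76.4 × 8.734² = 76.4 × 76.28 = 5828 N/m.

5830 N/m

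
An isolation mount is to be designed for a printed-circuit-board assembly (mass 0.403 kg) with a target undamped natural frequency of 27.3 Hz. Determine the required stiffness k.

11900 N/m

ω_n = 2πf_n = 2π × 27.3 = 171.5 rad/s.
k = m·ω_n² = 0.403 × 171.5² = 0.403 × 29420 = 11860 N/m.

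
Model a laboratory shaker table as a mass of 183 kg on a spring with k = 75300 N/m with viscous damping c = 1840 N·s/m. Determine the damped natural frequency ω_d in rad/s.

ω_n = √(k/m) = √(75300/183) = 20.28 rad/s.
Critical damping c_c = 2√(k·m) = 2√(75300 × 183) = 7424 N·s/m, so ζ = c/c_c = 1840/7424 = 0.2478.
ω_d = ω_n√(1 − ζ²) = 20.28 × √(1 − 0.0614) = 19.65 rad/s.

19.7 rad/s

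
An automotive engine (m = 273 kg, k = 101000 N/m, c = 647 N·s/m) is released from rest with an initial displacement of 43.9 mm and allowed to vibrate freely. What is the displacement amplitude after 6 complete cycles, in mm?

ζ = c/(2√(km)) = 647/(2√(101000 × 273)) = 647/10500 = 0.06161.
Logarithmic decrement δ = 2πζ/√(1 − ζ²) = 2π × 0.06161/√(1 − 0.00380) = 0.3878.
After n cycles, x_n/x₀ = e^(−nδ), so x_6 = 43.9 × e^(−6 × 0.3878) = 43.9 × 0.09759 = 4.284 mm.

4.28 mm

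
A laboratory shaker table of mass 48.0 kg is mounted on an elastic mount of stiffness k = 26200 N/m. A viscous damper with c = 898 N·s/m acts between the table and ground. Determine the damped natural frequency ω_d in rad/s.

21.4 rad/s

ω_n = √(k/m) = √(26200/48.0) = 23.36 rad/s.
Critical damping c_c = 2√(k·m) = 2√(26200 × 48.0) = 2243 N·s/m, so ζ = c/c_c = 898/2243 = 0.4004.
ω_d = ω_n√(1 − ζ²) = 23.36 × √(1 − 0.160) = 21.41 rad/s.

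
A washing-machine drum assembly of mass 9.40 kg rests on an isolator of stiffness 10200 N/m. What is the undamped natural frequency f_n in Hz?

5.24 Hz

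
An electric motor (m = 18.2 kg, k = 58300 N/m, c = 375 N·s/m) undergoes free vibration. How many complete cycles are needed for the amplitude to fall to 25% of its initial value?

2 cycles

ζ = c/(2√(km)) = 375/(2√(58300 × 18.2)) = 375/2060 = 0.1820.
Logarithmic decrement δ = 2πζ/√(1 − ζ²) = 2π × 0.1820/√(1 − 0.0331) = 1.163.
x_n/x₀ = e^(−nδ) ≤ 0.25; take ln: n ≥ ln(1/0.25)/δ = 1.386/1.163 = 1.192.
So 2 complete cycles are required.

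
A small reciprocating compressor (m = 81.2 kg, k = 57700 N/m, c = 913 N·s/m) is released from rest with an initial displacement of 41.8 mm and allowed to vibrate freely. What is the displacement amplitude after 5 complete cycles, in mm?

0.0476 mm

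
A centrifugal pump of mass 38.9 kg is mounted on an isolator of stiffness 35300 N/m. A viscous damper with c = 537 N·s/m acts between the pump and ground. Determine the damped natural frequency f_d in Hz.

ω_n = √(k/m) = √(35300/38.9) = 30.12 rad/s.
Critical damping c_c = 2√(k·m) = 2√(35300 × 38.9) = 2344 N·s/m, so ζ = c/c_c = 537/2344 = 0.2291.
ω_d = ω_n√(1 − ζ²) = 30.12 × √(1 − 0.0525) = 29.32 rad/s.
f_d = ω_d/(2π) = 4.667 Hz.

4.67 Hz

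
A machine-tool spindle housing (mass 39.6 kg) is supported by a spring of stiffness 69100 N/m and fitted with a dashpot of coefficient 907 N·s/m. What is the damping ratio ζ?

0.274

ω_n = √(k/m) = √(69100/39.6) = 41.77 rad/s.
Critical damping c_c = 2√(k·m) = 2√(69100 × 39.6) = 3308 N·s/m, so ζ = c/c_c = 907/3308 = 0.2742.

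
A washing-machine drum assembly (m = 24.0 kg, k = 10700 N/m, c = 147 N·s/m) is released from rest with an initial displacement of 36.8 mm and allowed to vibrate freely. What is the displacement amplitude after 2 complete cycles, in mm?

5.83 mm

ζ = c/(2√(km)) = 147/(2√(10700 × 24.0)) = 147/1014 = 0.1450.
Logarithmic decrement δ = 2πζ/√(1 − ζ²) = 2π × 0.1450/√(1 − 0.0210) = 0.9211.
After n cycles, x_n/x₀ = e^(−nδ), so x_2 = 36.8 × e^(−2 × 0.9211) = 36.8 × 0.1585 = 5.832 mm.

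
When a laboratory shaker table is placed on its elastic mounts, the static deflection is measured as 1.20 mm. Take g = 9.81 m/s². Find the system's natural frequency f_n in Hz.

14.4 Hz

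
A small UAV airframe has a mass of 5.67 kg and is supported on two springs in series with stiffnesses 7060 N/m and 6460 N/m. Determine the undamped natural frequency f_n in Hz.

3.88 Hz

Series springs: 1/k_eq = 1/7060 + 1/6460 = 0.0002964, so k_eq = 3373 N/m.
ω_n = √(k_eq/m) = √(3373/5.67) = √594.9 = 24.39 rad/s.
f_n = ω_n/(2π) = 24.39/6.283 = 3.882 Hz.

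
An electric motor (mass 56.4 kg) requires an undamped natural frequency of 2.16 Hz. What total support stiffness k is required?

ω_n = 2πf_n = 2π × 2.16 = 13.57 rad/s.
k = m·ω_n² = 56.4 × 13.57² = 56.4 × 184.2 = 10390 N/m.

10400 N/m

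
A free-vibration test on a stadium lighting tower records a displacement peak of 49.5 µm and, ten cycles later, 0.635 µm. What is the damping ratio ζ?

0.0692

Logarithmic decrement δ = (1/n)·ln(x₀/x_n) = (1/10)·ln(49.5/0.635) = (1/10)·ln(77.95) = 0.4356.
ζ = δ/√(4π² + δ²) = 0.4356/√(39.48 + 0.190) = 0.4356/6.298 = 0.06916.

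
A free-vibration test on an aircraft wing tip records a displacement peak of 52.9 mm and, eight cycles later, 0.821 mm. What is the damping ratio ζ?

Logarithmic decrement δ = (1/n)·ln(x₀/x_n) = (1/8)·ln(52.9/0.821) = (1/8)·ln(64.43) = 0.5207.
ζ = δ/√(4π² + δ²) = 0.5207/√(39.48 + 0.271) = 0.5207/6.305 = 0.08259.

0.0826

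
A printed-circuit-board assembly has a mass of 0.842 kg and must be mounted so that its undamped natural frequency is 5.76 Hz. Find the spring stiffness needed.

1100 N/m

ω_n = 2πf_n = 2π × 5.76 = 36.19 rad/s.
k = m·ω_n² = 0.842 × 36.19² = 0.842 × 1310 = 1103 N/m.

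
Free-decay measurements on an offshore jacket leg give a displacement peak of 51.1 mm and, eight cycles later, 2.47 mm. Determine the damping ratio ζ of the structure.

Logarithmic decrement δ = (1/n)·ln(x₀/x_n) = (1/8)·ln(51.1/2.47) = (1/8)·ln(20.69) = 0.3787.
ζ = δ/√(4π² + δ²) = 0.3787/√(39.48 + 0.143) = 0.3787/6.295 = 0.06016.

0.0602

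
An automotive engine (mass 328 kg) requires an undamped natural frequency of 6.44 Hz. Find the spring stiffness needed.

537000 N/m

ω_n = 2πf_n = 2π × 6.44 = 40.46 rad/s.
k = m·ω_n² = 328 × 40.46² = 328 × 1637 = 537000 N/m.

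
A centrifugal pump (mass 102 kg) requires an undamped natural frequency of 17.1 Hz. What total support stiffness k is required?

ω_n = 2πf_n = 2π × 17.1 = 107.4 rad/s.
k = m·ω_n² = 102 × 107.4² = 102 × 11540 = 1177000 N/m.

1180000 N/m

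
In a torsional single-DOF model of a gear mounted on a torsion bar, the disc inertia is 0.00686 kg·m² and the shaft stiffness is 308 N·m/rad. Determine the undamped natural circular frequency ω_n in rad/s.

212 rad/s

ω_n = √(k_t/J) = √(308/0.00686) = √44900 = 211.9 rad/s.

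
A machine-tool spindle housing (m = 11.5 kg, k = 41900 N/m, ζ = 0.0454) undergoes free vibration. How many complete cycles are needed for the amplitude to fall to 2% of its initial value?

14 cycles

Logarithmic decrement δ = 2πζ/√(1 − ζ²) = 2π × 0.04540/√(1 − 0.00206) = 0.2856.
x_n/x₀ = e^(−nδ) ≤ 0.02; take ln: n ≥ ln(1/0.02)/δ = 3.912/0.2856 = 13.70.
So 14 complete cycles are required.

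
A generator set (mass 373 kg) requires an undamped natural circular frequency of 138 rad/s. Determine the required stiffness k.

k = m·ω_n² = 373 × 138.0² = 373 × 19040 = 7103000 N/m.

7100000 N/m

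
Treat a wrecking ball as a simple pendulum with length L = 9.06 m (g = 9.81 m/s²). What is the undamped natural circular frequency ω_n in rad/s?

For a simple pendulum ω_n = √(g/L) = √(9.81/9.06) = √1.083 = 1.041 rad/s.

1.04 rad/s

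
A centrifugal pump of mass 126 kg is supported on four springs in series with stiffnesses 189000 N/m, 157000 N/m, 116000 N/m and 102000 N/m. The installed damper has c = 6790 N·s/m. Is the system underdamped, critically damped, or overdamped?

overdamped

Series springs: 1/k_eq = 1/189000 + 1/157000 + 1/116000 + 1/102000 = 3.009×10^-5, so k_eq = 33240 N/m.
c_c = 2√(k_eq·m) = 4093 N·s/m; ζ = c/c_c = 6790/4093 = 1.66.
Since ζ > 1 the system is overdamped.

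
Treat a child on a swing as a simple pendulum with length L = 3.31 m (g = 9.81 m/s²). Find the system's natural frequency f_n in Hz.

0.274 Hz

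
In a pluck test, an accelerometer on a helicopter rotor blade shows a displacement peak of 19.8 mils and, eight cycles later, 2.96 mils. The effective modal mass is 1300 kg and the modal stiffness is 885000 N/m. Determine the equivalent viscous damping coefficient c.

2560 N·s/m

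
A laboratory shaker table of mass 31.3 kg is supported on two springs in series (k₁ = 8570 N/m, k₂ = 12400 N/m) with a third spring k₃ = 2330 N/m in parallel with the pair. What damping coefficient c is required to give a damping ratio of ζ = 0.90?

Series pair: k_s = k₁k₂/(k₁+k₂) = (8570)(12400)/(8570 + 12400) = 5068 N/m. In parallel with k₃: k_eq = 5068 + 2330 = 7398 N/m.
c_c = 2√(k_eq·m) = 2√(7398 × 31.3) = 962.4 N·s/m.
c = ζ·c_c = 0.90 × 962.4 = 866.1 N·s/m.

866 N·s/m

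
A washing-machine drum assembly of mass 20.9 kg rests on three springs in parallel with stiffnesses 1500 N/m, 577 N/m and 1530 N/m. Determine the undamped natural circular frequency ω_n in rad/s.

13.1 rad/s

Parallel springs add: k_eq = 1500 + 577 + 1530 = 3607 N/m.
ω_n = √(k_eq/m) = √(3607/20.9) = √172.6 = 13.14 rad/s.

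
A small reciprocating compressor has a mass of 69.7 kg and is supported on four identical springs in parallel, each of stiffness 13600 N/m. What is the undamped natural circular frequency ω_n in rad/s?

27.9 rad/s

Parallel springs add: k_eq = 4 × 13600 = 54400 N/m.
ω_n = √(k_eq/m) = √(54400/69.7) = √780.5 = 27.94 rad/s.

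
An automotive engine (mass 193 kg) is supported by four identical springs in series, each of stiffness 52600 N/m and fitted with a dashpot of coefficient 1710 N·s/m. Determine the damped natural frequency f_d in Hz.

1.11 Hz

Series springs: 1/k_eq = 4/52600, so k_eq = 52600/4 = 13150 N/m.
ω_n = √(k_eq/m) = √(13150/193) = 8.254 rad/s.
Critical damping c_c = 2√(k_eq·m) = 2√(13150 × 193) = 3186 N·s/m, so ζ = c/c_c = 1710/3186 = 0.5367.
ω_d = ω_n√(1 − ζ²) = 8.254 × √(1 − 0.288) = 6.965 rad/s.
f_d = ω_d/(2π) = 1.108 Hz.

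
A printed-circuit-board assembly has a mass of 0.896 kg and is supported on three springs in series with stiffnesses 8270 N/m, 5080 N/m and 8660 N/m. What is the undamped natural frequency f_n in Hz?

8.08 Hz

Series springs: 1/k_eq = 1/8270 + 1/5080 + 1/8660 = 0.0004332, so k_eq = 2308 N/m.
ω_n = √(k_eq/m) = √(2308/0.896) = √2576 = 50.76 rad/s.
f_n = ω_n/(2π) = 50.76/6.283 = 8.078 Hz.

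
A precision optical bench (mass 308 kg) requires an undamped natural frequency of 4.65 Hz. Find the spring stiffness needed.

ω_n = 2πf_n = 2π × 4.65 = 29.22 rad/s.
k = m·ω_n² = 308 × 29.22² = 308 × 853.6 = 262900 N/m.

263000 N/m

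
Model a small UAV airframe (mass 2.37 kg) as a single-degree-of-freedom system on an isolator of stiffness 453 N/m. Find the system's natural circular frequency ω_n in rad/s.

ω_n = √(k/m) = √(453.0/2.37) = √191.1 = 13.83 rad/s.

13.8 rad/s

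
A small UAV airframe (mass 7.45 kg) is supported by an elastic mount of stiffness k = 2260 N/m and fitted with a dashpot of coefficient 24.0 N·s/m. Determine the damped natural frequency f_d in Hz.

2.76 Hz

ω_n = √(k/m) = √(2260/7.45) = 17.42 rad/s.
Critical damping c_c = 2√(k·m) = 2√(2260 × 7.45) = 259.5 N·s/m, so ζ = c/c_c = 24.0/259.5 = 0.09248.
ω_d = ω_n√(1 − ζ²) = 17.42 × √(1 − 0.00855) = 17.34 rad/s.
f_d = ω_d/(2π) = 2.760 Hz.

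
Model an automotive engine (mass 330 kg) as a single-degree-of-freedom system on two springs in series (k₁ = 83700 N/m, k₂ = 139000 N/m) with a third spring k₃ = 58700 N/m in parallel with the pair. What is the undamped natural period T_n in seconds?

Series pair: k_s = k₁k₂/(k₁+k₂) = (83700)(139000)/(83700 + 139000) = 52240 N/m. In parallel with k₃: k_eq = 52240 + 58700 = 110900 N/m.
ω_n = √(k_eq/m) = √(110900/330) = √336.2 = 18.34 rad/s.
T_n = 2π/ω_n = 6.283/18.34 = 0.3427 s.

0.343 s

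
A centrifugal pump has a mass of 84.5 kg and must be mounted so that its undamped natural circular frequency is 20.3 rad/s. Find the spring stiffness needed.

k = m·ω_n² = 84.5 × 20.30² = 84.5 × 412.1 = 34820 N/m.

34800 N/m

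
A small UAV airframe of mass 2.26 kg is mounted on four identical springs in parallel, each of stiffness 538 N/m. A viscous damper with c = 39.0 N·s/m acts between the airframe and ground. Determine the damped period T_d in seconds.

0.212 s

Parallel springs add: k_eq = 4 × 538 = 2152 N/m.
ω_n = √(k_eq/m) = √(2152/2.26) = 30.86 rad/s.
Critical damping c_c = 2√(k_eq·m) = 2√(2152 × 2.26) = 139.5 N·s/m, so ζ = c/c_c = 39.0/139.5 = 0.2796.
ω_d = ω_n√(1 − ζ²) = 30.86 × √(1 − 0.0782) = 29.63 rad/s.
T_d = 2π/ω_d = 0.2121 s.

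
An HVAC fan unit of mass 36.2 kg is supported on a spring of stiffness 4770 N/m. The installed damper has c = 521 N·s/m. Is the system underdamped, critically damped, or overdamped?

c_c = 2√(k·m) = 831.1 N·s/m; ζ = c/c_c = 521/831.1 = 0.627.
Since ζ < 1 the system is underdamped.

underdamped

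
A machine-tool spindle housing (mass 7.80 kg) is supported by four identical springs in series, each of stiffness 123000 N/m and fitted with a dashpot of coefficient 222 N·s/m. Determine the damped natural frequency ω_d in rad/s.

61.2 rad/s

Series springs: 1/k_eq = 4/123000, so k_eq = 123000/4 = 30750 N/m.
ω_n = √(k_eq/m) = √(30750/7.80) = 62.79 rad/s.
Critical damping c_c = 2√(k_eq·m) = 2√(30750 × 7.80) = 979.5 N·s/m, so ζ = c/c_c = 222/979.5 = 0.2266.
ω_d = ω_n√(1 − ζ²) = 62.79 × √(1 − 0.0514) = 61.15 rad/s.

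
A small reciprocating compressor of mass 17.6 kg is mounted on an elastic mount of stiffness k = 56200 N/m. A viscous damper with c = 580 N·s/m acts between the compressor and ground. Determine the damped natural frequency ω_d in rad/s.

ω_n = √(k/m) = √(56200/17.6) = 56.51 rad/s.
Critical damping c_c = 2√(k·m) = 2√(56200 × 17.6) = 1989 N·s/m, so ζ = c/c_c = 580/1989 = 0.2916.
ω_d = ω_n√(1 − ζ²) = 56.51 × √(1 − 0.0850) = 54.05 rad/s.

54.1 rad/s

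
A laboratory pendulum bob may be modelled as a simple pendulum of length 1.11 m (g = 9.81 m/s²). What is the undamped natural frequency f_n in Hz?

For a simple pendulum ω_n = √(g/L) = √(9.81/1.11) = √8.838 = 2.973 rad/s.
f_n = ω_n/(2π) = 2.973/6.283 = 0.4731 Hz.

0.473 Hz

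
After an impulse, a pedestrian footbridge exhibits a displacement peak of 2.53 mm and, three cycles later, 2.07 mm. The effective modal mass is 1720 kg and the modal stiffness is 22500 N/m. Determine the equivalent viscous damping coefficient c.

Logarithmic decrement δ = (1/n)·ln(x₀/x_n) = (1/3)·ln(2.53/2.07) = (1/3)·ln(1.222) = 0.06689.
ζ = δ/√(4π² + δ²) = 0.06689/√(39.48 + 0.00447) = 0.06689/6.284 = 0.01065.
c = ζ · 2√(km) = 0.01065 × 2√(22500 × 1720) = 0.01065 × 12440 = 132.4 N·s/m.

132 N·s/m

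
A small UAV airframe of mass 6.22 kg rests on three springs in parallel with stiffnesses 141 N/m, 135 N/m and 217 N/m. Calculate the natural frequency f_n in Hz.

1.42 Hz

Parallel springs add: k_eq = 141 + 135 + 217 = 493.0 N/m.
ω_n = √(k_eq/m) = √(493.0/6.22) = √79.26 = 8.903 rad/s.
f_n = ω_n/(2π) = 8.903/6.283 = 1.417 Hz.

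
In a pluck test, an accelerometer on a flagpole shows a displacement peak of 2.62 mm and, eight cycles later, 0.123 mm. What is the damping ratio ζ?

Logarithmic decrement δ = (1/n)·ln(x₀/x_n) = (1/8)·ln(2.62/0.123) = (1/8)·ln(21.30) = 0.3823.
ζ = δ/√(4π² + δ²) = 0.3823/√(39.48 + 0.146) = 0.3823/6.295 = 0.06074.

0.0607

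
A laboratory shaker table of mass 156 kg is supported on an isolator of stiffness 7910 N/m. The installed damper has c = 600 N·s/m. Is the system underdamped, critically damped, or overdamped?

underdamped

c_c = 2√(k·m) = 2222 N·s/m; ζ = c/c_c = 600/2222 = 0.270.
Since ζ < 1 the system is underdamped.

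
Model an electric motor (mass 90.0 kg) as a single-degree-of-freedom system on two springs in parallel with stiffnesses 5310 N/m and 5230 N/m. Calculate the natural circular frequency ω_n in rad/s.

10.8 rad/s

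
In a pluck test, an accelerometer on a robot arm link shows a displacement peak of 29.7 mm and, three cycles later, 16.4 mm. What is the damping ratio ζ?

0.0315

Logarithmic decrement δ = (1/n)·ln(x₀/x_n) = (1/3)·ln(29.7/16.4) = (1/3)·ln(1.811) = 0.1980.
ζ = δ/√(4π² + δ²) = 0.1980/√(39.48 + 0.0392) = 0.1980/6.286 = 0.03149.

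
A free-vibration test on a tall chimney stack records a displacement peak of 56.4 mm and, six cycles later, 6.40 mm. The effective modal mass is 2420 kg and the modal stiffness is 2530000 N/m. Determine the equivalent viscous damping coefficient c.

9020 N·s/m

Logarithmic decrement δ = (1/n)·ln(x₀/x_n) = (1/6)·ln(56.4/6.40) = (1/6)·ln(8.812) = 0.3627.
ζ = δ/√(4π² + δ²) = 0.3627/√(39.48 + 0.132) = 0.3627/6.294 = 0.05763.
c = ζ · 2√(km) = 0.05763 × 2√(2530000 × 2420) = 0.05763 × 156500 = 9019 N·s/m.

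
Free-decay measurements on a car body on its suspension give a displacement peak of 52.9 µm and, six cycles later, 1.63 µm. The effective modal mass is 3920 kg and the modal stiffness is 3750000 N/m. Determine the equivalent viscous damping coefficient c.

Logarithmic decrement δ = (1/n)·ln(x₀/x_n) = (1/6)·ln(52.9/1.63) = (1/6)·ln(32.45) = 0.5800.
ζ = δ/√(4π² + δ²) = 0.5800/√(39.48 + 0.336) = 0.5800/6.310 = 0.09191.
c = ζ · 2√(km) = 0.09191 × 2√(3750000 × 3920) = 0.09191 × 242500 = 22290 N·s/m.

22300 N·s/m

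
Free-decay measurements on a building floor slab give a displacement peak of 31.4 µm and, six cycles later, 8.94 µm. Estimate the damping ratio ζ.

0.0333

Logarithmic decrement δ = (1/n)·ln(x₀/x_n) = (1/6)·ln(31.4/8.94) = (1/6)·ln(3.512) = 0.2094.
ζ = δ/√(4π² + δ²) = 0.2094/√(39.48 + 0.0438) = 0.2094/6.287 = 0.03331.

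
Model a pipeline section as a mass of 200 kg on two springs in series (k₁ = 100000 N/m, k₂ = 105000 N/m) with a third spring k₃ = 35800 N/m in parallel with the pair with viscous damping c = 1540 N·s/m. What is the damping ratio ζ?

Series pair: k_s = k₁k₂/(k₁+k₂) = (100000)(105000)/(100000 + 105000) = 51220 N/m. In parallel with k₃: k_eq = 51220 + 35800 = 87020 N/m.
ω_n = √(k_eq/m) = √(87020/200) = 20.86 rad/s.
Critical damping c_c = 2√(k_eq·m) = 2√(87020 × 200) = 8344 N·s/m, so ζ = c/c_c = 1540/8344 = 0.1846.

0.185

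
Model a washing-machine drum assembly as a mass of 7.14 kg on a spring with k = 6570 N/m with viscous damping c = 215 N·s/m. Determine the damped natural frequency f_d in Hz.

4.19 Hz

ω_n = √(k/m) = √(6570/7.14) = 30.33 rad/s.
Critical damping c_c = 2√(k·m) = 2√(6570 × 7.14) = 433.2 N·s/m, so ζ = c/c_c = 215/433.2 = 0.4963.
ω_d = ω_n√(1 − ζ²) = 30.33 × √(1 − 0.246) = 26.33 rad/s.
f_d = ω_d/(2π) = 4.191 Hz.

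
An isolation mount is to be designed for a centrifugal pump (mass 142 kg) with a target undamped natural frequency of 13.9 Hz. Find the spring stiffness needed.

1080000 N/m

ω_n = 2πf_n = 2π × 13.9 = 87.34 rad/s.
k = m·ω_n² = 142 × 87.34² = 142 × 7628 = 1083000 N/m.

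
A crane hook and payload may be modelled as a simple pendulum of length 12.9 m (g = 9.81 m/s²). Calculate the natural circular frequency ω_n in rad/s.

0.872 rad/s

For a simple pendulum ω_n = √(g/L) = √(9.81/12.9) = √0.7605 = 0.8720 rad/s.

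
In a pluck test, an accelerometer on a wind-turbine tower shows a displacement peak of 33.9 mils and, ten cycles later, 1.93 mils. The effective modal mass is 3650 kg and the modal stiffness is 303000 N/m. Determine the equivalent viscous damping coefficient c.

3030 N·s/m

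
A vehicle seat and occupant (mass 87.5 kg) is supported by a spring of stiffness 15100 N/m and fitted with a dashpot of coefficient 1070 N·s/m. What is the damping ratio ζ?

0.465

ω_n = √(k/m) = √(15100/87.5) = 13.14 rad/s.
Critical damping c_c = 2√(k·m) = 2√(15100 × 87.5) = 2299 N·s/m, so ζ = c/c_c = 1070/2299 = 0.4654.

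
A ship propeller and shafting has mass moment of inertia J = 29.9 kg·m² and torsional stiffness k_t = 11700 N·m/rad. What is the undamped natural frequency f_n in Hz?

3.15 Hz

ω_n = √(k_t/J) = √(11700/29.9) = √391.3 = 19.78 rad/s.
f_n = ω_n/(2π) = 19.78/6.283 = 3.148 Hz.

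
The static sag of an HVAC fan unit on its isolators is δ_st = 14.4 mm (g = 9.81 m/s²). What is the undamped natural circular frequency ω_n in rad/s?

ω_n = √(g/δ_st) = √(9.81/0.0144) = √681.2 = 26.10 rad/s.

26.1 rad/s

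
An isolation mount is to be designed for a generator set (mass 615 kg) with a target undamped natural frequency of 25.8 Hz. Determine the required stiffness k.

ω_n = 2πf_n = 2π × 25.8 = 162.1 rad/s.
k = m·ω_n² = 615 × 162.1² = 615 × 26280 = 16160000 N/m.

16200000 N/m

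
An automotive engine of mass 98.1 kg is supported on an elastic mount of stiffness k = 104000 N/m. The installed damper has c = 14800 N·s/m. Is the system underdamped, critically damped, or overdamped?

overdamped

c_c = 2√(k·m) = 6388 N·s/m; ζ = c/c_c = 14800/6388 = 2.32.
Since ζ > 1 the system is overdamped.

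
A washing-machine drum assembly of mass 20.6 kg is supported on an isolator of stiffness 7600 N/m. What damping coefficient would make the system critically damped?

c_c = 2√(k·m) = 2√(7600 × 20.6) = 2 × 395.7 = 791.4 N·s/m.

791 N·s/m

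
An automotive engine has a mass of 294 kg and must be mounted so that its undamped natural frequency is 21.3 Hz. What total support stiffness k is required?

5270000 N/m

ω_n = 2πf_n = 2π × 21.3 = 133.8 rad/s.
k = m·ω_n² = 294 × 133.8² = 294 × 17910 = 5266000 N/m.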